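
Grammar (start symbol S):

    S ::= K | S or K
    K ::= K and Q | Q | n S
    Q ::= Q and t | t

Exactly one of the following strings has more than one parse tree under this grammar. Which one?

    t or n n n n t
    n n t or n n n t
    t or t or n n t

t or n n n n t: 1 tree
n n t or n n n t: 3 trees
t or t or n n t: 1 tree

n n t or n n n t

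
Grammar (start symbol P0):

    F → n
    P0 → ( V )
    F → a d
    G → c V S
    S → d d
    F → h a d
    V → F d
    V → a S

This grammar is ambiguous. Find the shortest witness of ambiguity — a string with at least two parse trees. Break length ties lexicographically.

( a d d )

length 4: no string has ≥2 trees
length 5: ( a d d ) has 2 parse trees

Two derivations of ( a d d ):
  P0 ⇒ ( V ) ⇒ ( F d ) ⇒ ( a d d )
  P0 ⇒ ( V ) ⇒ ( a S ) ⇒ ( a d d )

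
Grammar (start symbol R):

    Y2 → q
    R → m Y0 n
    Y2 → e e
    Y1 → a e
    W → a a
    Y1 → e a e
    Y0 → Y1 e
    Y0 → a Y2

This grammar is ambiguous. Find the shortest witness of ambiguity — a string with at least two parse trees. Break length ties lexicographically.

m a e e n

length 4: no string has ≥2 trees
length 5: m a e e n has 2 parse trees

Two derivations of m a e e n:
  R ⇒ m Y0 n ⇒ m Y1 e n ⇒ m a e e n
  R ⇒ m Y0 n ⇒ m a Y2 n ⇒ m a e e n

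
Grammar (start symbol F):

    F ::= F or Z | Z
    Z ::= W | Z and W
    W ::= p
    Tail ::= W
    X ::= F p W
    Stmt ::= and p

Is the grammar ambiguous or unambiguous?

(Tail, X, Stmt are unreachable from F, so their rules don't affect L(F).) This is a standard precedence ladder (F over Z over W), with each level left-recursive on its own operator ('or' at F, 'and' at Z). That structure is LR(1), hence unambiguous.

Unambiguous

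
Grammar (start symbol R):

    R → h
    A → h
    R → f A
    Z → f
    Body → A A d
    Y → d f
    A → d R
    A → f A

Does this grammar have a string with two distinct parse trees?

(Y, Z, Body are unreachable from R, so their rules don't affect L(R).) Restricted to the reachable nonterminals, every rule has the form A → t or A → t B, and no two rules for the same A share a first terminal. The grammar encodes a DFA — one run per string.

Unambiguous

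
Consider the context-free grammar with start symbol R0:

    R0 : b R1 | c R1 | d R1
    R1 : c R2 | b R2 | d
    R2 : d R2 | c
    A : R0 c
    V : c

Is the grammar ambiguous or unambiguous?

(A, V are unreachable from R0, so their rules don't affect L(R0).) Each reachable nonterminal has at most one production per leading terminal, and all productions are right-linear; the derivation is determined token-by-token.

Unambiguous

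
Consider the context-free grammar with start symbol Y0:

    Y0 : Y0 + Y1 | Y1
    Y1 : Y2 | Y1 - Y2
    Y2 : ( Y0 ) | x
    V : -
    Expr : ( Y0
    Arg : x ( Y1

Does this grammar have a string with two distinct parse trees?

Unambiguous

(V, Expr, Arg are unreachable from Y0, so their rules don't affect L(Y0).) Y0 → Y0 + Y1 | Y1  ;  Y1 → Y1 - Y2 | Y2  — a left-associative chain with Y2 at the bottom. Each string factors uniquely by precedence.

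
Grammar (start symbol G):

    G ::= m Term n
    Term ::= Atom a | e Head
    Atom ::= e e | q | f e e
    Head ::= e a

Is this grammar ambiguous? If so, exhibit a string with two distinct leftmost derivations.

Ambiguous

Witness: m e e a n

Derivation 1: G ⇒ m Term n ⇒ m Atom a n ⇒ m e e a n
Derivation 2: G ⇒ m Term n ⇒ m e Head n ⇒ m e e a n

Two distinct leftmost derivations for the same string.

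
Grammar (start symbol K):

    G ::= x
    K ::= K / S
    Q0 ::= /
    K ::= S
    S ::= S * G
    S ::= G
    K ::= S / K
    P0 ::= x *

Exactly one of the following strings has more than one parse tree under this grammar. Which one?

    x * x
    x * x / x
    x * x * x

x * x / x

x * x: 1 tree
x * x / x: 2 trees
x * x * x: 1 tree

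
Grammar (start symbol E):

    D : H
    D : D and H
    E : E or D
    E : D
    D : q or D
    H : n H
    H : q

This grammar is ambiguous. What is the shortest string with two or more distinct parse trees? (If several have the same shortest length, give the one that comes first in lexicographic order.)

length 1: no string has ≥2 trees
length 2: no string has ≥2 trees
length 3: q or q has 2 parse trees

Two derivations of q or q:
  E ⇒ E or D ⇒ D or D ⇒ H or D ⇒ q or D ⇒ q or H ⇒ q or q
  E ⇒ D ⇒ q or D ⇒ q or H ⇒ q or q

q or q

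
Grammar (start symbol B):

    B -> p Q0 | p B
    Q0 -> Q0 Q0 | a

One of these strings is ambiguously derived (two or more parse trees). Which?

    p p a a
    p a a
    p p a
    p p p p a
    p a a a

p a a a

p p a a: 1 tree
p a a: 1 tree
p p a: 1 tree
p p p p a: 1 tree
p a a a: 2 trees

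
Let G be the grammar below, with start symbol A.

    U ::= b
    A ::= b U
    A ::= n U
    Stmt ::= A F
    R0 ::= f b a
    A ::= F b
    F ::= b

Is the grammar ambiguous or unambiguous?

Witness: b b

Derivation 1: A ⇒ b U ⇒ b b
Derivation 2: A ⇒ F b ⇒ b b

Two distinct leftmost derivations for the same string.

Ambiguous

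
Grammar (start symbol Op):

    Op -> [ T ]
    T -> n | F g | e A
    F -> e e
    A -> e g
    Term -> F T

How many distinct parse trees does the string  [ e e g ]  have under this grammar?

2

Parse trees for [ e e g ]:
  [Op [ [T [F e e] g] ]]
  [Op [ [T e [A e g]] ]]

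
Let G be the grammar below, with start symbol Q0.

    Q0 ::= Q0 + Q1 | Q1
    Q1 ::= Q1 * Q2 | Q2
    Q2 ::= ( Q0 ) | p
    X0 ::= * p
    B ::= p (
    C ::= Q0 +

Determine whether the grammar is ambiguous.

(X0, B, C are unreachable from Q0, so their rules don't affect L(Q0).) The grammar is stratified — Q0 handles '+' (left-recursive), Q1 handles '*', Q2 atoms. Each operator has a fixed associativity and precedence level, so every string has one parse.

Unambiguous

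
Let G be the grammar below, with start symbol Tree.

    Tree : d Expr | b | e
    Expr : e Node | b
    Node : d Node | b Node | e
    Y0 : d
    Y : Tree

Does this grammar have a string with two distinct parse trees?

(Y0, Y are unreachable from Tree, so their rules don't affect L(Tree).) Restricted to the reachable nonterminals, every rule has the form A → t or A → t B, and no two rules for the same A share a first terminal. The grammar encodes a DFA — one run per string.

Unambiguous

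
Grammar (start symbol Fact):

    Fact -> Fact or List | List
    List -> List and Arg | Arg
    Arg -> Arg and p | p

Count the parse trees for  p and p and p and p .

8

Parse trees for p and p and p and p:
  [Fact [List [List [Arg p]] and [Arg [Arg [Arg p] and p] and p]]]
  [Fact [List [List [List [Arg p]] and [Arg p]] and [Arg [Arg p] and p]]]
  [Fact [List [List [Arg [Arg p] and p]] and [Arg [Arg p] and p]]]
  [Fact [List [List [List [Arg p]] and [Arg [Arg p] and p]] and [Arg p]]]
  [Fact [List [List [List [List [Arg p]] and [Arg p]] and [Arg p]] and [Arg p]]]
  [Fact [List [List [List [Arg [Arg p] and p]] and [Arg p]] and [Arg p]]]
  [Fact [List [List [Arg [Arg [Arg p] and p] and p]] and [Arg p]]]
  [Fact [List [Arg [Arg [Arg [Arg p] and p] and p] and p]]]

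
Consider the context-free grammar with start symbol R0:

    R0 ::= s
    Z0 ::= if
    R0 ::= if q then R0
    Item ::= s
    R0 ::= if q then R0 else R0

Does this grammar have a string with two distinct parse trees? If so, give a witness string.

Witness: if q then if q then s else s

Derivation 1: R0 ⇒ if q then R0 ⇒ if q then if q then R0 else R0 ⇒ if q then if q then s else R0 ⇒ if q then if q then s else s
Derivation 2: R0 ⇒ if q then R0 else R0 ⇒ if q then if q then R0 else R0 ⇒ if q then if q then s else R0 ⇒ if q then if q then s else s

Two distinct leftmost derivations for the same string.

Ambiguous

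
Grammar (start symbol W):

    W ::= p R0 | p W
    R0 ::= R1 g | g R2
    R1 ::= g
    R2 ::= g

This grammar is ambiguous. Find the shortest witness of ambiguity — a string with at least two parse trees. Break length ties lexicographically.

p g g

length 3: p g g has 2 parse trees

Two derivations of p g g:
  W ⇒ p R0 ⇒ p R1 g ⇒ p g g
  W ⇒ p R0 ⇒ p g R2 ⇒ p g g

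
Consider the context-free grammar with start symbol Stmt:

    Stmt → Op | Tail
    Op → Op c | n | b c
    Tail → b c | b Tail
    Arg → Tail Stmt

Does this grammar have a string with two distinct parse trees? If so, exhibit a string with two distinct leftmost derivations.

Witness: b c

Derivation 1: Stmt ⇒ Op ⇒ b c
Derivation 2: Stmt ⇒ Tail ⇒ b c

Two distinct leftmost derivations for the same string.

Ambiguous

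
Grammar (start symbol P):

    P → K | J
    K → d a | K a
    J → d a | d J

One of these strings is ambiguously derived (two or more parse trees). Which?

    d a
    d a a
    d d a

d a

d a: 2 trees
d a a: 1 tree
d d a: 1 tree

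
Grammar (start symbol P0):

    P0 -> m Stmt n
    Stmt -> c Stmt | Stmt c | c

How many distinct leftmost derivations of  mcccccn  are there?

Parse trees for mcccccn (showing first 6 of 16):
  [P0 m [Stmt c [Stmt c [Stmt c [Stmt c [Stmt c]]]]] n]
  [P0 m [Stmt c [Stmt c [Stmt c [Stmt [Stmt c] c]]]] n]
  [P0 m [Stmt c [Stmt c [Stmt [Stmt c [Stmt c]] c]]] n]
  [P0 m [Stmt c [Stmt c [Stmt [Stmt [Stmt c] c] c]]] n]
  [P0 m [Stmt c [Stmt [Stmt c [Stmt c [Stmt c]]] c]] n]
  [P0 m [Stmt c [Stmt [Stmt c [Stmt [Stmt c] c]] c]] n]

16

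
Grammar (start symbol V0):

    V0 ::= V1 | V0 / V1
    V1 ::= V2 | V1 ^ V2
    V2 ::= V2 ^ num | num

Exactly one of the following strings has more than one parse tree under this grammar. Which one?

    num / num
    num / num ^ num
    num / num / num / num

num / num: 1 tree
num / num ^ num: 2 trees
num / num / num / num: 1 tree

num / num ^ num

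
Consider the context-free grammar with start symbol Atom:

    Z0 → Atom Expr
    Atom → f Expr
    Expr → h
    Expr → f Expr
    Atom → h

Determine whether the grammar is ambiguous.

(Z0 is unreachable from Atom, so its rules don't affect L(Atom).) Each reachable nonterminal has at most one production per leading terminal, and all productions are right-linear; the derivation is determined token-by-token.

Unambiguous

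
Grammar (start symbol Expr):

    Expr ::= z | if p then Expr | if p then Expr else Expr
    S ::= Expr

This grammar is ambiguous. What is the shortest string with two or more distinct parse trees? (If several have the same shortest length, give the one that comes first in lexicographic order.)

length 1: no string has ≥2 trees
length 4: no string has ≥2 trees
length 6: no string has ≥2 trees
length 7: no string has ≥2 trees
length 9: if p then if p then z else z has 2 parse trees

Two derivations of if p then if p then z else z:
  Expr ⇒ if p then Expr ⇒ if p then if p then Expr else Expr ⇒ if p then if p then z else Expr ⇒ if p then if p then z else z
  Expr ⇒ if p then Expr else Expr ⇒ if p then if p then Expr else Expr ⇒ if p then if p then z else Expr ⇒ if p then if p then z else z

if p then if p then z else z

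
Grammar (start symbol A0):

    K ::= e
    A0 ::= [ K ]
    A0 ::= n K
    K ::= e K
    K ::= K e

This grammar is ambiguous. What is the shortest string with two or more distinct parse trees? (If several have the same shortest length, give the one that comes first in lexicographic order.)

n e e

length 2: no string has ≥2 trees
length 3: n e e has 2 parse trees

Two derivations of n e e:
  A0 ⇒ n K ⇒ n e K ⇒ n e e
  A0 ⇒ n K ⇒ n K e ⇒ n e e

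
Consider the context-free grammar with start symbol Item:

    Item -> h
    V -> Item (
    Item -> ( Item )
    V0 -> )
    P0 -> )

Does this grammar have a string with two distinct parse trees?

(V0, V, P0 are unreachable from Item, so their rules don't affect L(Item).) Each string is a nest of matched brackets around a single atom. An opening bracket forces the recursive rule; an atom forces the base rule.

Unambiguous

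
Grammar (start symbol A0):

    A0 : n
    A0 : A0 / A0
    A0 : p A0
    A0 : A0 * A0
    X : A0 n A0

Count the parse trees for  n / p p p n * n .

Parse trees for n / p p p n * n:
  [A0 [A0 n] / [A0 p [A0 p [A0 p [A0 [A0 n] * [A0 n]]]]]]
  [A0 [A0 n] / [A0 p [A0 p [A0 [A0 p [A0 n]] * [A0 n]]]]]
  [A0 [A0 n] / [A0 p [A0 [A0 p [A0 p [A0 n]]] * [A0 n]]]]
  [A0 [A0 n] / [A0 [A0 p [A0 p [A0 p [A0 n]]]] * [A0 n]]]
  [A0 [A0 [A0 n] / [A0 p [A0 p [A0 p [A0 n]]]]] * [A0 n]]

5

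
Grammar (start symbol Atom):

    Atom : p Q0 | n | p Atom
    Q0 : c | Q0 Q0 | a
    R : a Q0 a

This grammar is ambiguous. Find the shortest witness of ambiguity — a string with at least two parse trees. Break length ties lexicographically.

p a a a

length 1: no string has ≥2 trees
length 2: no string has ≥2 trees
length 3: no string has ≥2 trees
length 4: p a a a has 2 parse trees

Two derivations of p a a a:
  Atom ⇒ p Q0 ⇒ p Q0 Q0 ⇒ p Q0 Q0 Q0 ⇒ p a Q0 Q0 ⇒ p a a Q0 ⇒ p a a a
  Atom ⇒ p Q0 ⇒ p Q0 Q0 ⇒ p a Q0 ⇒ p a Q0 Q0 ⇒ p a a Q0 ⇒ p a a a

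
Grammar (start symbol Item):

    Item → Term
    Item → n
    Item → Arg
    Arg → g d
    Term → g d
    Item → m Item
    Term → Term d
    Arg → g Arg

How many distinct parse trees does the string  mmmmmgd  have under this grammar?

2

Parse trees for mmmmmgd:
  [Item m [Item m [Item m [Item m [Item m [Item [Term g d]]]]]]]
  [Item m [Item m [Item m [Item m [Item m [Item [Arg g d]]]]]]]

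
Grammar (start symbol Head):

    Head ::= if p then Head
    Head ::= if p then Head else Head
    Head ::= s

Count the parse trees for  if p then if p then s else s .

Parse trees for if p then if p then s else s:
  [Head if p then [Head if p then [Head s] else [Head s]]]
  [Head if p then [Head if p then [Head s]] else [Head s]]

2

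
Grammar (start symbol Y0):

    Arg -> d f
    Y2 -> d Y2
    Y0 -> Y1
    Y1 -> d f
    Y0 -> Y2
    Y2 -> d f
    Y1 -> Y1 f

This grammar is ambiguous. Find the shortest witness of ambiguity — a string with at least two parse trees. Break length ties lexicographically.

d f

length 2: d f has 2 parse trees

Two derivations of d f:
  Y0 ⇒ Y1 ⇒ d f
  Y0 ⇒ Y2 ⇒ d f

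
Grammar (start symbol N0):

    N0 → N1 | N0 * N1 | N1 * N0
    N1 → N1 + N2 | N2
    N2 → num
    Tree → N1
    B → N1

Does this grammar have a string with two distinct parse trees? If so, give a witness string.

Witness: num * num

Derivation 1: N0 ⇒ N0 * N1 ⇒ N1 * N1 ⇒ N2 * N1 ⇒ num * N1 ⇒ num * N2 ⇒ num * num
Derivation 2: N0 ⇒ N1 * N0 ⇒ N2 * N0 ⇒ num * N0 ⇒ num * N1 ⇒ num * N2 ⇒ num * num

Two distinct leftmost derivations for the same string.

Ambiguous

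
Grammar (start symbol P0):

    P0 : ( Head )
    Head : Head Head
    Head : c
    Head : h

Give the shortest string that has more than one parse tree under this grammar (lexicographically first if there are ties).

length 3: no string has ≥2 trees
length 4: no string has ≥2 trees
length 5: ( c c c ) has 2 parse trees

Two derivations of ( c c c ):
  P0 ⇒ ( Head ) ⇒ ( Head Head ) ⇒ ( Head Head Head ) ⇒ ( c Head Head ) ⇒ ( c c Head ) ⇒ ( c c c )
  P0 ⇒ ( Head ) ⇒ ( Head Head ) ⇒ ( c Head ) ⇒ ( c Head Head ) ⇒ ( c c Head ) ⇒ ( c c c )

( c c c )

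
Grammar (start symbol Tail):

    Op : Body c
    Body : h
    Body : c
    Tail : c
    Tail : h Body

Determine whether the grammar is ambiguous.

Only Tail, Body are reachable from Tail; ignoring the rest: Each reachable nonterminal has at most one production per leading terminal, and all productions are right-linear; the derivation is determined token-by-token.

Unambiguous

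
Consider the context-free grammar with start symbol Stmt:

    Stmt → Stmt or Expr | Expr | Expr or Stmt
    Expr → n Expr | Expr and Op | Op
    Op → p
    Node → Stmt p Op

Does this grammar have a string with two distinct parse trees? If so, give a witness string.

Witness: p or p

Derivation 1: Stmt ⇒ Stmt or Expr ⇒ Expr or Expr ⇒ Op or Expr ⇒ p or Expr ⇒ p or Op ⇒ p or p
Derivation 2: Stmt ⇒ Expr or Stmt ⇒ Op or Stmt ⇒ p or Stmt ⇒ p or Expr ⇒ p or Op ⇒ p or p

Two distinct leftmost derivations for the same string.

Ambiguous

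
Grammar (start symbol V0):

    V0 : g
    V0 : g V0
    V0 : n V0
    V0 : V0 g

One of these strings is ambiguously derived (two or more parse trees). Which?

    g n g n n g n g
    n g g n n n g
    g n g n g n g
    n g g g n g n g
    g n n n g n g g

g n g n n g n g: 1 tree
n g g n n n g: 1 tree
g n g n g n g: 1 tree
n g g g n g n g: 1 tree
g n n n g n g g: 8 trees

g n n n g n g g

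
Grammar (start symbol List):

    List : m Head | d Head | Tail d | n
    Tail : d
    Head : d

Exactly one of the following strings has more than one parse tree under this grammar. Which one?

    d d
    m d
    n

d d

d d: 2 trees
m d: 1 tree
n: 1 tree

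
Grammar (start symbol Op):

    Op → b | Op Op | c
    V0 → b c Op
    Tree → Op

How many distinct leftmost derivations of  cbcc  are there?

5

Parse trees for cbcc:
  [Op [Op c] [Op [Op b] [Op [Op c] [Op c]]]]
  [Op [Op c] [Op [Op [Op b] [Op c]] [Op c]]]
  [Op [Op [Op c] [Op b]] [Op [Op c] [Op c]]]
  [Op [Op [Op c] [Op [Op b] [Op c]]] [Op c]]
  [Op [Op [Op [Op c] [Op b]] [Op c]] [Op c]]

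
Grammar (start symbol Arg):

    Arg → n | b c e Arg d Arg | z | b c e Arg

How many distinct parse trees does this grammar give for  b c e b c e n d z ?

2

Parse trees for b c e b c e n d z:
  [Arg b c e [Arg b c e [Arg n]] d [Arg z]]
  [Arg b c e [Arg b c e [Arg n] d [Arg z]]]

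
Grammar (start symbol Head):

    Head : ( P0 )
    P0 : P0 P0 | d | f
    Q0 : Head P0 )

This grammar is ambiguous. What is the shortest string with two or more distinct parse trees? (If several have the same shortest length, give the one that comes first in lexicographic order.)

length 3: no string has ≥2 trees
length 4: no string has ≥2 trees
length 5: ( d d d ) has 2 parse trees

Two derivations of ( d d d ):
  Head ⇒ ( P0 ) ⇒ ( P0 P0 ) ⇒ ( P0 P0 P0 ) ⇒ ( d P0 P0 ) ⇒ ( d d P0 ) ⇒ ( d d d )
  Head ⇒ ( P0 ) ⇒ ( P0 P0 ) ⇒ ( d P0 ) ⇒ ( d P0 P0 ) ⇒ ( d d P0 ) ⇒ ( d d d )

( d d d )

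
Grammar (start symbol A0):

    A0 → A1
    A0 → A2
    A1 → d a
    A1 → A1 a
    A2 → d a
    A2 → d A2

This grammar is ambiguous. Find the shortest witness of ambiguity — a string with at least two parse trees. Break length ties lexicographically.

length 2: d a has 2 parse trees

Two derivations of d a:
  A0 ⇒ A1 ⇒ d a
  A0 ⇒ A2 ⇒ d a

d a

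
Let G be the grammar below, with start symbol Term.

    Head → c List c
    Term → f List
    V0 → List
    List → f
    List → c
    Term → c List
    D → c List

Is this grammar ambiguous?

Unambiguous

(V0, Head, D are unreachable from Term, so their rules don't affect L(Term).) Each reachable nonterminal has at most one production per leading terminal, and all productions are right-linear; the derivation is determined token-by-token.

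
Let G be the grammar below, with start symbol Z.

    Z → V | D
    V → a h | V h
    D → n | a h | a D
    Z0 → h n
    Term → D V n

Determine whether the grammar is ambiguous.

Witness: a h

Derivation 1: Z ⇒ V ⇒ a h
Derivation 2: Z ⇒ D ⇒ a h

Two distinct leftmost derivations for the same string.

Ambiguous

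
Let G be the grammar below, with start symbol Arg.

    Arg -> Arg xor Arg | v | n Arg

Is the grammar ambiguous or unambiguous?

Witness: n v xor v

Derivation 1: Arg ⇒ Arg xor Arg ⇒ n Arg xor Arg ⇒ n v xor Arg ⇒ n v xor v
Derivation 2: Arg ⇒ n Arg ⇒ n Arg xor Arg ⇒ n v xor Arg ⇒ n v xor v

Two distinct leftmost derivations for the same string.

Ambiguous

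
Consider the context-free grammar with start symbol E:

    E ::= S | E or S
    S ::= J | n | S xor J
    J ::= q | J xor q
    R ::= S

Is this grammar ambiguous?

Witness: q xor q

Derivation 1: E ⇒ S ⇒ J ⇒ J xor q ⇒ q xor q
Derivation 2: E ⇒ S ⇒ S xor J ⇒ J xor J ⇒ q xor J ⇒ q xor q

Two distinct leftmost derivations for the same string.

Ambiguous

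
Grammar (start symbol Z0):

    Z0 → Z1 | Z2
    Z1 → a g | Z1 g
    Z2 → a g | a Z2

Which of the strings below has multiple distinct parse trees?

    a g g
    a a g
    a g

a g g: 1 tree
a a g: 1 tree
a g: 2 trees

a g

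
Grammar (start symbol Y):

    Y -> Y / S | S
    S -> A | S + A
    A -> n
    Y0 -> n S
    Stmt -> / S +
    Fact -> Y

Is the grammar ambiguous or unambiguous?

Unambiguous

(Y0, Stmt, Fact are unreachable from Y, so their rules don't affect L(Y).) The grammar is stratified — Y handles '/' (left-recursive), S handles '+', A atoms. Each operator has a fixed associativity and precedence level, so every string has one parse.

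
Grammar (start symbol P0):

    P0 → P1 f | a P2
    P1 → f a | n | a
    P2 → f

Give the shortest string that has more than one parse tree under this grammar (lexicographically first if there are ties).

a f

length 2: a f has 2 parse trees

Two derivations of a f:
  P0 ⇒ P1 f ⇒ a f
  P0 ⇒ a P2 ⇒ a f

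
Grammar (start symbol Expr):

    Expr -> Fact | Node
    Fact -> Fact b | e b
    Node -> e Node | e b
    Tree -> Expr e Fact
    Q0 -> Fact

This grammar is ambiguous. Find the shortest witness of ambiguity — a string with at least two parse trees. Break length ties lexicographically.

e b

length 2: e b has 2 parse trees

Two derivations of e b:
  Expr ⇒ Fact ⇒ e b
  Expr ⇒ Node ⇒ e b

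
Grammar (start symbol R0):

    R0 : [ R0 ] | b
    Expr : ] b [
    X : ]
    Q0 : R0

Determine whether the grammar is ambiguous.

(Expr, X, Q0 are unreachable from R0, so their rules don't affect L(R0).) L(R0) is { openⁿ atom closeⁿ : n ≥ 0 }. The bracket depth fixes n, and the derivation is forced at every step.

Unambiguous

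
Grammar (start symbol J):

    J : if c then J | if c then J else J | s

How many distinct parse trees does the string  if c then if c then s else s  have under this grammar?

Parse trees for if c then if c then s else s:
  [J if c then [J if c then [J s] else [J s]]]
  [J if c then [J if c then [J s]] else [J s]]

2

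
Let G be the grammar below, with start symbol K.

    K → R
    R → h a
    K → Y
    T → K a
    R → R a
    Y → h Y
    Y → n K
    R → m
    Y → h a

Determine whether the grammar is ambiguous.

Ambiguous

Witness: h a

Derivation 1: K ⇒ R ⇒ h a
Derivation 2: K ⇒ Y ⇒ h a

Two distinct leftmost derivations for the same string.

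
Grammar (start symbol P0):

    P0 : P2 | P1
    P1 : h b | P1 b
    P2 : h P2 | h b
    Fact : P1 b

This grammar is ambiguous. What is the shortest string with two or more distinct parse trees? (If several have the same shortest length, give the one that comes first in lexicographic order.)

length 2: h b has 2 parse trees

Two derivations of h b:
  P0 ⇒ P2 ⇒ h b
  P0 ⇒ P1 ⇒ h b

h b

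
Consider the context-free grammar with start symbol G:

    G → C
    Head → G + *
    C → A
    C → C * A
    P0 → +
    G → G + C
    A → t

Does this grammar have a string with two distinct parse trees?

Unambiguous

Only G, C, A are reachable from G; ignoring the rest: G → G + C | C  ;  C → C * A | A  — a left-associative chain with A at the bottom. Each string factors uniquely by precedence.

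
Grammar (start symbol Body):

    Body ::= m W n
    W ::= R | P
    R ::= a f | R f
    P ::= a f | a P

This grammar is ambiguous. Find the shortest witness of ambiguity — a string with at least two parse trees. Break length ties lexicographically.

length 4: m a f n has 2 parse trees

Two derivations of m a f n:
  Body ⇒ m W n ⇒ m R n ⇒ m a f n
  Body ⇒ m W n ⇒ m P n ⇒ m a f n

m a f n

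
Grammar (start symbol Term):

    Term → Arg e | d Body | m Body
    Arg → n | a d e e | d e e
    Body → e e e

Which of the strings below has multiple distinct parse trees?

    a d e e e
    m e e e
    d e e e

d e e e

a d e e e: 1 tree
m e e e: 1 tree
d e e e: 2 trees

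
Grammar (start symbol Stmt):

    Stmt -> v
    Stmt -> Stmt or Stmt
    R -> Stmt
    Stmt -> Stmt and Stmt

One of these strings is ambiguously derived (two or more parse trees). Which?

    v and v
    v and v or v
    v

v and v or v

v and v: 1 tree
v and v or v: 2 trees
v: 1 tree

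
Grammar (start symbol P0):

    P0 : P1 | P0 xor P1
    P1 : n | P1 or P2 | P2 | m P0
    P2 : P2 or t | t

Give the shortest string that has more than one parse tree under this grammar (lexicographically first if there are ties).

t or t

length 1: no string has ≥2 trees
length 2: no string has ≥2 trees
length 3: t or t has 2 parse trees

Two derivations of t or t:
  P0 ⇒ P1 ⇒ P1 or P2 ⇒ P2 or P2 ⇒ t or P2 ⇒ t or t
  P0 ⇒ P1 ⇒ P2 ⇒ P2 or t ⇒ t or t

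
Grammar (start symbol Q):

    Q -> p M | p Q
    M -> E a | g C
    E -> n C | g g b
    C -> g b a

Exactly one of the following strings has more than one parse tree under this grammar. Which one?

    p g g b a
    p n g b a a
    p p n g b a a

p g g b a: 2 trees
p n g b a a: 1 tree
p p n g b a a: 1 tree

p g g b a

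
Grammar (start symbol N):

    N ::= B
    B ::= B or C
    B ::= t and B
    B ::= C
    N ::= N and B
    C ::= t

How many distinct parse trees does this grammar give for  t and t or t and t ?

3

Parse trees for t and t or t and t:
  [N [N [B [B t and [B [C t]]] or [C t]]] and [B [C t]]]
  [N [N [B t and [B [B [C t]] or [C t]]]] and [B [C t]]]
  [N [N [N [B [C t]]] and [B [B [C t]] or [C t]]] and [B [C t]]]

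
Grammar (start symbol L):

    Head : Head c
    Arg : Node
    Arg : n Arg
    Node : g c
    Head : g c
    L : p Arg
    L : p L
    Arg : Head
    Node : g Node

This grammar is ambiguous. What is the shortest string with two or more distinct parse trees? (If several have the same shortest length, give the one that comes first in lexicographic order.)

length 3: p g c has 2 parse trees

Two derivations of p g c:
  L ⇒ p Arg ⇒ p Node ⇒ p g c
  L ⇒ p Arg ⇒ p Head ⇒ p g c

p g c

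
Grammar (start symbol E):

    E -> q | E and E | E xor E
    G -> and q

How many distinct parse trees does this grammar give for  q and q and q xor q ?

Parse trees for q and q and q xor q:
  [E [E q] and [E [E q] and [E [E q] xor [E q]]]]
  [E [E q] and [E [E [E q] and [E q]] xor [E q]]]
  [E [E [E q] and [E q]] and [E [E q] xor [E q]]]
  [E [E [E q] and [E [E q] and [E q]]] xor [E q]]
  [E [E [E [E q] and [E q]] and [E q]] xor [E q]]

5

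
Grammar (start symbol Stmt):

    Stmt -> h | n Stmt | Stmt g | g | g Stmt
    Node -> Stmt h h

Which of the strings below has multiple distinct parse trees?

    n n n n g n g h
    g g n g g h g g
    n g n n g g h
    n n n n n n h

n n n n g n g h: 1 tree
g g n g g h g g: 21 trees
n g n n g g h: 1 tree
n n n n n n h: 1 tree

g g n g g h g g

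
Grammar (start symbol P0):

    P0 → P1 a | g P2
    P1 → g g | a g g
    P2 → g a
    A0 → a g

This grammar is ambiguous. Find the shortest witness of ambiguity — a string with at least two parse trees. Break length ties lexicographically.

length 3: g g a has 2 parse trees

Two derivations of g g a:
  P0 ⇒ P1 a ⇒ g g a
  P0 ⇒ g P2 ⇒ g g a

g g a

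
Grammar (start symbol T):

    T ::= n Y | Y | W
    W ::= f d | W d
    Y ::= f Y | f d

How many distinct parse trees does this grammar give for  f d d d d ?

1

Parse trees for f d d d d:
  [T [W [W [W [W f d] d] d] d]]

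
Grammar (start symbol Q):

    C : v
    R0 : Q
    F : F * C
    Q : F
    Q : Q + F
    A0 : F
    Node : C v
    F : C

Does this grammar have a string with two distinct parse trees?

(A0, R0, Node are unreachable from Q, so their rules don't affect L(Q).) This is a standard precedence ladder (Q over F over C), with each level left-recursive on its own operator ('+' at Q, '*' at F). That structure is LR(1), hence unambiguous.

Unambiguous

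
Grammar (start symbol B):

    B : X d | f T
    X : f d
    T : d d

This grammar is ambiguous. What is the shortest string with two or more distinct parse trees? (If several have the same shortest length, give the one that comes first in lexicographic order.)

length 3: f d d has 2 parse trees

Two derivations of f d d:
  B ⇒ X d ⇒ f d d
  B ⇒ f T ⇒ f d d

f d d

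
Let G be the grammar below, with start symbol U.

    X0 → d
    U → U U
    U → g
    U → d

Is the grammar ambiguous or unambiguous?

Ambiguous

Witness: d d d

Derivation 1: U ⇒ U U ⇒ U U U ⇒ d U U ⇒ d d U ⇒ d d d
Derivation 2: U ⇒ U U ⇒ d U ⇒ d U U ⇒ d d U ⇒ d d d

Two distinct leftmost derivations for the same string.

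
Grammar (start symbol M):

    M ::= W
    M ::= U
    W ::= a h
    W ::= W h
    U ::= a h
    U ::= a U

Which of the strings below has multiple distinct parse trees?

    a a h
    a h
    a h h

a a h: 1 tree
a h: 2 trees
a h h: 1 tree

a h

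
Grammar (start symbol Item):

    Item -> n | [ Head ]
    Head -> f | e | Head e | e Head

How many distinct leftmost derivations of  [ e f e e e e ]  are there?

Parse trees for [ e f e e e e ]:
  [Item [ [Head [Head [Head [Head [Head e [Head f]] e] e] e] e] ]]
  [Item [ [Head [Head [Head [Head e [Head [Head f] e]] e] e] e] ]]
  [Item [ [Head [Head [Head e [Head [Head [Head f] e] e]] e] e] ]]
  [Item [ [Head [Head e [Head [Head [Head [Head f] e] e] e]] e] ]]
  [Item [ [Head e [Head [Head [Head [Head [Head f] e] e] e] e]] ]]

5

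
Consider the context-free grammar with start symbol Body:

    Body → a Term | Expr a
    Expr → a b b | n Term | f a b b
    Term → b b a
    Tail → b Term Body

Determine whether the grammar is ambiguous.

Ambiguous

Witness: a b b a

Derivation 1: Body ⇒ a Term ⇒ a b b a
Derivation 2: Body ⇒ Expr a ⇒ a b b a

Two distinct leftmost derivations for the same string.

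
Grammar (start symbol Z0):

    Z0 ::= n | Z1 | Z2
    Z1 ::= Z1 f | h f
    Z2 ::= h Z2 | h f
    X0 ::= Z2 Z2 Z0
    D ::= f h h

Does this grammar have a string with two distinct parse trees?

Witness: h f

Derivation 1: Z0 ⇒ Z1 ⇒ h f
Derivation 2: Z0 ⇒ Z2 ⇒ h f

Two distinct leftmost derivations for the same string.

Ambiguous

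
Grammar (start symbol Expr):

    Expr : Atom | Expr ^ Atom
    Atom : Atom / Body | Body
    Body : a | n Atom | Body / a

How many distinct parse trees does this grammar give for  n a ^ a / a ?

Parse trees for n a ^ a / a:
  [Expr [Expr [Atom [Body n [Atom [Body a]]]]] ^ [Atom [Atom [Body a]] / [Body a]]]
  [Expr [Expr [Atom [Body n [Atom [Body a]]]]] ^ [Atom [Body [Body a] / a]]]

2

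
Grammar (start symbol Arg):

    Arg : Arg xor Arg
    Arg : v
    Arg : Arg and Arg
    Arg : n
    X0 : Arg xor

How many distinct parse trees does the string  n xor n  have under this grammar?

Parse trees for n xor n:
  [Arg [Arg n] xor [Arg n]]

1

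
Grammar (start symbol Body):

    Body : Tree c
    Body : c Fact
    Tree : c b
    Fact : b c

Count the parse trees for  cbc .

2

Parse trees for cbc:
  [Body [Tree c b] c]
  [Body c [Fact b c]]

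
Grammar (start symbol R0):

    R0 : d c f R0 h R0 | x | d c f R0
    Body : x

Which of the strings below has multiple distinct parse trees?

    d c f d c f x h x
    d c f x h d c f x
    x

d c f d c f x h x: 2 trees
d c f x h d c f x: 1 tree
x: 1 tree

d c f d c f x h x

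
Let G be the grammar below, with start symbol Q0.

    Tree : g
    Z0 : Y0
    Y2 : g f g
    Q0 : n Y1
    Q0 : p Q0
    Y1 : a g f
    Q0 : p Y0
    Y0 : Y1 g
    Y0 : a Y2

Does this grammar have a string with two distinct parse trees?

Witness: p a g f g

Derivation 1: Q0 ⇒ p Y0 ⇒ p Y1 g ⇒ p a g f g
Derivation 2: Q0 ⇒ p Y0 ⇒ p a Y2 ⇒ p a g f g

Two distinct leftmost derivations for the same string.

Ambiguous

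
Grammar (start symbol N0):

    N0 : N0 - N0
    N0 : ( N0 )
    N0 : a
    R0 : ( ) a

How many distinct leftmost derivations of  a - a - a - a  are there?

Parse trees for a - a - a - a:
  [N0 [N0 a] - [N0 [N0 a] - [N0 [N0 a] - [N0 a]]]]
  [N0 [N0 a] - [N0 [N0 [N0 a] - [N0 a]] - [N0 a]]]
  [N0 [N0 [N0 a] - [N0 a]] - [N0 [N0 a] - [N0 a]]]
  [N0 [N0 [N0 a] - [N0 [N0 a] - [N0 a]]] - [N0 a]]
  [N0 [N0 [N0 [N0 a] - [N0 a]] - [N0 a]] - [N0 a]]

5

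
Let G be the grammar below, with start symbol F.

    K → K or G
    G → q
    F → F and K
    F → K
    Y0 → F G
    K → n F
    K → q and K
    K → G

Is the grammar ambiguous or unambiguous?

Witness: q and q

Derivation 1: F ⇒ F and K ⇒ K and K ⇒ G and K ⇒ q and K ⇒ q and G ⇒ q and q
Derivation 2: F ⇒ K ⇒ q and K ⇒ q and G ⇒ q and q

Two distinct leftmost derivations for the same string.

Ambiguous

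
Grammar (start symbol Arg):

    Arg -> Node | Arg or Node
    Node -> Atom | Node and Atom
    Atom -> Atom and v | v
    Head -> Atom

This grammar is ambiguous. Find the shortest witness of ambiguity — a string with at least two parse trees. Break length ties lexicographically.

length 1: no string has ≥2 trees
length 3: v and v has 2 parse trees

Two derivations of v and v:
  Arg ⇒ Node ⇒ Atom ⇒ Atom and v ⇒ v and v
  Arg ⇒ Node ⇒ Node and Atom ⇒ Atom and Atom ⇒ v and Atom ⇒ v and v

v and v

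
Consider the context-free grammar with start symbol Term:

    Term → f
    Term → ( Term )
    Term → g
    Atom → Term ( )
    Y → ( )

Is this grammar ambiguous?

(Atom, Y are unreachable from Term, so their rules don't affect L(Term).) Each string is a nest of matched brackets around a single atom. An opening bracket forces the recursive rule; an atom forces the base rule.

Unambiguous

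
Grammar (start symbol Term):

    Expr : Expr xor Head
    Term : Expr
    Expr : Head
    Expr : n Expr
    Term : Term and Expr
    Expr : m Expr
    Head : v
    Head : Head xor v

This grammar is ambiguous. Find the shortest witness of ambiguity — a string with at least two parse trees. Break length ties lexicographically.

length 1: no string has ≥2 trees
length 2: no string has ≥2 trees
length 3: v xor v has 2 parse trees

Two derivations of v xor v:
  Term ⇒ Expr ⇒ Expr xor Head ⇒ Head xor Head ⇒ v xor Head ⇒ v xor v
  Term ⇒ Expr ⇒ Head ⇒ Head xor v ⇒ v xor v

v xor v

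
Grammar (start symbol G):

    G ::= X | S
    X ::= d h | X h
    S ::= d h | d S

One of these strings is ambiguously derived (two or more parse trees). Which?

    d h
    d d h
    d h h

d h

d h: 2 trees
d d h: 1 tree
d h h: 1 tree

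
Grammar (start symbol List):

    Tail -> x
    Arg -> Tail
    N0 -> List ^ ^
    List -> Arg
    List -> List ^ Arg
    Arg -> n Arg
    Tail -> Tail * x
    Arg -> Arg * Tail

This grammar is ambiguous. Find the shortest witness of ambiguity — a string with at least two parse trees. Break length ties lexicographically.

length 1: no string has ≥2 trees
length 2: no string has ≥2 trees
length 3: x * x has 2 parse trees

Two derivations of x * x:
  List ⇒ Arg ⇒ Tail ⇒ Tail * x ⇒ x * x
  List ⇒ Arg ⇒ Arg * Tail ⇒ Tail * Tail ⇒ x * Tail ⇒ x * x

x * x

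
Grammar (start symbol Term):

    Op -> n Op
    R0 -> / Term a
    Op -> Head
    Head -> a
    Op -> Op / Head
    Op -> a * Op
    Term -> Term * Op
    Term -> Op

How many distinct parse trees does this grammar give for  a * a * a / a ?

7

Parse trees for a * a * a / a:
  [Term [Term [Op [Head a]]] * [Op [Op a * [Op [Head a]]] / [Head a]]]
  [Term [Term [Op [Head a]]] * [Op a * [Op [Op [Head a]] / [Head a]]]]
  [Term [Term [Term [Op [Head a]]] * [Op [Head a]]] * [Op [Op [Head a]] / [Head a]]]
  [Term [Term [Op a * [Op [Head a]]]] * [Op [Op [Head a]] / [Head a]]]
  [Term [Op [Op a * [Op a * [Op [Head a]]]] / [Head a]]]
  [Term [Op a * [Op [Op a * [Op [Head a]]] / [Head a]]]]
  [Term [Op a * [Op a * [Op [Op [Head a]] / [Head a]]]]]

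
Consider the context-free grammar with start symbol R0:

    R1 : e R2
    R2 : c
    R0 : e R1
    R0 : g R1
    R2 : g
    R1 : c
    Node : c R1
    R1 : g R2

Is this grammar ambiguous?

Unambiguous

Only R0, R1, R2 are reachable from R0; ignoring the rest: Restricted to the reachable nonterminals, every rule has the form A → t or A → t B, and no two rules for the same A share a first terminal. The grammar encodes a DFA — one run per string.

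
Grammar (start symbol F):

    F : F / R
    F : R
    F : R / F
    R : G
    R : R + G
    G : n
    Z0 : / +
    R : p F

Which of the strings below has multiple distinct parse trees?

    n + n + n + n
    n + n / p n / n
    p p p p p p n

n + n + n + n: 1 tree
n + n / p n / n: 8 trees
p p p p p p n: 1 tree

n + n / p n / n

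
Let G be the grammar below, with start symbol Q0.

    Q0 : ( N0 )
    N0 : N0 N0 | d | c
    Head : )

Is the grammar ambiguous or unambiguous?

Witness: ( c c c )

Derivation 1: Q0 ⇒ ( N0 ) ⇒ ( N0 N0 ) ⇒ ( N0 N0 N0 ) ⇒ ( c N0 N0 ) ⇒ ( c c N0 ) ⇒ ( c c c )
Derivation 2: Q0 ⇒ ( N0 ) ⇒ ( N0 N0 ) ⇒ ( c N0 ) ⇒ ( c N0 N0 ) ⇒ ( c c N0 ) ⇒ ( c c c )

Two distinct leftmost derivations for the same string.

Ambiguous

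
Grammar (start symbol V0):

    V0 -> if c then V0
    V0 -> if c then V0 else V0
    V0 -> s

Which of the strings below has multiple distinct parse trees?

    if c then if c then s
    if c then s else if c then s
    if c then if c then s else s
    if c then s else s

if c then if c then s: 1 tree
if c then s else if c then s: 1 tree
if c then if c then s else s: 2 trees
if c then s else s: 1 tree

if c then if c then s else s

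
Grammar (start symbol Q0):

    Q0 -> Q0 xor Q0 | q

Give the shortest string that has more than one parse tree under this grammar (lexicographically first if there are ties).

length 1: no string has ≥2 trees
length 3: no string has ≥2 trees
length 5: q xor q xor q has 2 parse trees

Two derivations of q xor q xor q:
  Q0 ⇒ Q0 xor Q0 ⇒ Q0 xor Q0 xor Q0 ⇒ q xor Q0 xor Q0 ⇒ q xor q xor Q0 ⇒ q xor q xor q
  Q0 ⇒ Q0 xor Q0 ⇒ q xor Q0 ⇒ q xor Q0 xor Q0 ⇒ q xor q xor Q0 ⇒ q xor q xor q

q xor q xor q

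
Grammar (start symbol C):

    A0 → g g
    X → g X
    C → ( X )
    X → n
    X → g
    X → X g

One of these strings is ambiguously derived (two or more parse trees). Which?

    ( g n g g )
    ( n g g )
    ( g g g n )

( g n g g )

( g n g g ): 3 trees
( n g g ): 1 tree
( g g g n ): 1 tree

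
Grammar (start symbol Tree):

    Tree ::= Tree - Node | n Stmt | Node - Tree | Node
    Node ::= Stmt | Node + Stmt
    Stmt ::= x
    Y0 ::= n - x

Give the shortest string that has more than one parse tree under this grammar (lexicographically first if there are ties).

length 1: no string has ≥2 trees
length 2: no string has ≥2 trees
length 3: x - x has 2 parse trees

Two derivations of x - x:
  Tree ⇒ Tree - Node ⇒ Node - Node ⇒ Stmt - Node ⇒ x - Node ⇒ x - Stmt ⇒ x - x
  Tree ⇒ Node - Tree ⇒ Stmt - Tree ⇒ x - Tree ⇒ x - Node ⇒ x - Stmt ⇒ x - x

x - x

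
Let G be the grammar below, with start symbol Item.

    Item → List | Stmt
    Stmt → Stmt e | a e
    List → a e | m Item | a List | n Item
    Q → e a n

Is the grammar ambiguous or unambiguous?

Ambiguous

Witness: a e

Derivation 1: Item ⇒ List ⇒ a e
Derivation 2: Item ⇒ Stmt ⇒ a e

Two distinct leftmost derivations for the same string.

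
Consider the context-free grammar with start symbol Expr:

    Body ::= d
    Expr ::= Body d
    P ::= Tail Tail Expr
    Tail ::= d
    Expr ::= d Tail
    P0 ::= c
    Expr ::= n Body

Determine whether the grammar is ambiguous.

Witness: d d

Derivation 1: Expr ⇒ Body d ⇒ d d
Derivation 2: Expr ⇒ d Tail ⇒ d d

Two distinct leftmost derivations for the same string.

Ambiguous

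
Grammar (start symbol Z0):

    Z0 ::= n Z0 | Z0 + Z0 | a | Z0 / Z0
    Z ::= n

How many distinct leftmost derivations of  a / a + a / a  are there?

Parse trees for a / a + a / a:
  [Z0 [Z0 [Z0 a] / [Z0 a]] + [Z0 [Z0 a] / [Z0 a]]]
  [Z0 [Z0 a] / [Z0 [Z0 a] + [Z0 [Z0 a] / [Z0 a]]]]
  [Z0 [Z0 a] / [Z0 [Z0 [Z0 a] + [Z0 a]] / [Z0 a]]]
  [Z0 [Z0 [Z0 [Z0 a] / [Z0 a]] + [Z0 a]] / [Z0 a]]
  [Z0 [Z0 [Z0 a] / [Z0 [Z0 a] + [Z0 a]]] / [Z0 a]]

5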